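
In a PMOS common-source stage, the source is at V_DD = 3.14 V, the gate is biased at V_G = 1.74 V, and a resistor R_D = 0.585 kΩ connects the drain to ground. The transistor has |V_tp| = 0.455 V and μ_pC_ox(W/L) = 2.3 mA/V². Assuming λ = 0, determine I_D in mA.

I_D = 1.03 mA

V_SG = V_DD − V_G = 3.14 − 1.74 = 1.4 V, so V_ov = 1.4 − 0.455 = 0.945 V.
Assume saturation: I_D = ½ k_p V_ov² = 0.5 × 2.3 × 0.945² = 1.03 mA, giving V_SD = V_DD − I_D R_D = 3.14 − 1.03 × 0.585 = 2.54 V.
V_SD = 2.54 V ≥ V_ov = 0.945 V, confirming saturation.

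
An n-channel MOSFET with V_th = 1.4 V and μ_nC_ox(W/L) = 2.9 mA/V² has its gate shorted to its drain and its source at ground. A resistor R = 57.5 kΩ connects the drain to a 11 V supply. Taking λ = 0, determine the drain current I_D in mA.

With gate tied to drain, V_GS = V_DS ≥ V_GS − V_th, so the device is in saturation.
KCL at the drain: ½ k_n (V_GS − V_th)² = (V_DD − V_GS)/R.
Let x = V_GS − 1.4. Then 83.4 x² + x − 9.6 = 0, giving x = 0.333 V (positive root), so V_GS = 1.73 V.
I_D = (V_DD − V_GS)/R = (11 − 1.73) / 57.5 = 0.161 mA.

I_D = 0.161 mA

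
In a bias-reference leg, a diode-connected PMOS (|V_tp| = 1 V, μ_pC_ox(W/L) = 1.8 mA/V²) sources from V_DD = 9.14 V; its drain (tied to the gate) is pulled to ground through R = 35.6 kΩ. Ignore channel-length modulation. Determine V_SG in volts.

With gate tied to drain, V_SG = V_SD ≥ V_SG − |V_tp|, so the device is in saturation.
KCL at the drain: ½ k_p (V_SG − |V_tp|)² = (V_DD − V_SG)/R.
Let x = V_SG − 1. Then 32 x² + x − 8.14 = 0, giving x = 0.489 V (positive root), so V_SG = 1.49 V.
I_D = (V_DD − V_SG)/R = (9.14 − 1.49) / 35.6 = 0.215 mA.

V_SG = 1.49 V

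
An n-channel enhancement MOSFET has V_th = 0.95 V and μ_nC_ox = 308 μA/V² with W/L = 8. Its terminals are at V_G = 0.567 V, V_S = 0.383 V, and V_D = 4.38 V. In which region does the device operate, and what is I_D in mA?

V_GS = V_G − V_S = 0.567 − 0.383 = 0.184 V; V_DS = V_D − V_S = 4.38 − 0.383 = 4 V.
V_GS = 0.184 V < V_th = 0.95 V, so the transistor is in cutoff.

Cutoff; I_D = 0 mA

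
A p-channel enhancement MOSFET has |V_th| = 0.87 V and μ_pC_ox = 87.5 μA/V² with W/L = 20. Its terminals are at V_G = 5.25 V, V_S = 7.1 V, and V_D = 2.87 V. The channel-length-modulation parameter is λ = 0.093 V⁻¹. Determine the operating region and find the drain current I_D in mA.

Saturation; I_D = 1.17 mA

V_SG = V_S − V_G = 7.1 − 5.25 = 1.85 V; V_SD = V_S − V_D = 7.1 − 2.87 = 4.23 V.
k_p = μ_pC_ox · (W/L) = 1.75 mA/V².
V_ov = V_SG − |V_th| = 1.85 − 0.87 = 0.98 V.
Since V_SD = 4.23 V ≥ V_ov = 0.98 V, the device is in saturation.
I_D = ½ k_p V_ov² (1 + λ V_SD) = 0.5 × 1.75 × 0.98² × (1 + 0.093 × 4.23) = 1.17 mA.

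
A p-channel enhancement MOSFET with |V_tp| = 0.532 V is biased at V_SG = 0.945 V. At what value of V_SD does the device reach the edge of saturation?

The boundary between triode and saturation is V_SD = V_SG − |V_tp| = V_ov.
V_ov = 0.945 − 0.532 = 0.413 V.

V_SD,sat = 0.413 V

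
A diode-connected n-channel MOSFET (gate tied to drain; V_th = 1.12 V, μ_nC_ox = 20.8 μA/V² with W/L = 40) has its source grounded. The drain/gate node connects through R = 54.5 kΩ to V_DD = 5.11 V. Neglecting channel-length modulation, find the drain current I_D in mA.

I_D = 0.0659 mA

With gate tied to drain, V_GS = V_DS ≥ V_GS − V_th, so the device is in saturation.
k_n = μ_nC_ox · (W/L) = 0.832 mA/V².
KCL at the drain: ½ k_n (V_GS − V_th)² = (V_DD − V_GS)/R.
Let x = V_GS − 1.12. Then 22.7 x² + x − 3.99 = 0, giving x = 0.398 V (positive root), so V_GS = 1.52 V.
I_D = (V_DD − V_GS)/R = (5.11 − 1.52) / 54.5 = 0.0659 mA.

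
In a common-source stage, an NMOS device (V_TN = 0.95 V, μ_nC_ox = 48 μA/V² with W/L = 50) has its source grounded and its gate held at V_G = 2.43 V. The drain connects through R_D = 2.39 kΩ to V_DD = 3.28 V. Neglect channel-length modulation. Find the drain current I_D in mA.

I_D = 1.21 mA

V_GS = V_G = 2.43 V, so V_ov = 2.43 − 0.95 = 1.48 V.
k_n = μ_nC_ox · (W/L) = 2.4 mA/V².
Assume saturation: I_D = ½ k_n V_ov² = 0.5 × 2.4 × 1.48² = 2.63 mA, giving V_DS = V_DD − I_D R_D = 3.28 − 2.63 × 2.39 = -3 V.
But -3 V < V_ov = 1.48 V, so the device is actually in triode.
In triode I_D = k_n[V_ov V_DS − ½ V_DS²] and I_D = (V_DD − V_DS)/R_D. Equating: 2.87 V_DS² − 9.489 V_DS + 3.28 = 0, giving V_DS = 0.392 V (the root below V_ov).
I_D = (3.28 − 0.392) / 2.39 = 1.21 mA.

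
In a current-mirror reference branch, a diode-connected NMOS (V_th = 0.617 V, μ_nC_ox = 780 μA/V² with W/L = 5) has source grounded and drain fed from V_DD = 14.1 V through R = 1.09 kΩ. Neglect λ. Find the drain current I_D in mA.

With gate tied to drain, V_GS = V_DS ≥ V_GS − V_th, so the device is in saturation.
k_n = μ_nC_ox · (W/L) = 3.9 mA/V².
KCL at the drain: ½ k_n (V_GS − V_th)² = (V_DD − V_GS)/R.
Let x = V_GS − 0.617. Then 2.13 x² + x − 13.48 = 0, giving x = 2.29 V (positive root), so V_GS = 2.91 V.
I_D = (V_DD − V_GS)/R = (14.1 − 2.91) / 1.09 = 10.3 mA.

I_D = 10.3 mA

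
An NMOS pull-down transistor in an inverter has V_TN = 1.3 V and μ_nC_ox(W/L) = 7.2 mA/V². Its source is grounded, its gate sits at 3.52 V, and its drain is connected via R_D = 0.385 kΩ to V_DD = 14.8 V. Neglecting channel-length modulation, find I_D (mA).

I_D = 17.7 mA

V_GS = V_G = 3.52 V, so V_ov = 3.52 − 1.3 = 2.22 V.
Assume saturation: I_D = ½ k_n V_ov² = 0.5 × 7.2 × 2.22² = 17.7 mA, giving V_DS = V_DD − I_D R_D = 14.8 − 17.7 × 0.385 = 7.97 V.
V_DS = 7.97 V ≥ V_ov = 2.22 V, confirming saturation.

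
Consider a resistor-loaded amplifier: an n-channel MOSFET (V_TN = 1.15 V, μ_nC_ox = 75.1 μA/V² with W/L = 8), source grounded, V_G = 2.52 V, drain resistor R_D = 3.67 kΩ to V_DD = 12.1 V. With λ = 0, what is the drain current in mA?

V_GS = V_G = 2.52 V, so V_ov = 2.52 − 1.15 = 1.37 V.
k_n = μ_nC_ox · (W/L) = 0.6008 mA/V².
Assume saturation: I_D = ½ k_n V_ov² = 0.5 × 0.6008 × 1.37² = 0.564 mA, giving V_DS = V_DD − I_D R_D = 12.1 − 0.564 × 3.67 = 10 V.
V_DS = 10 V ≥ V_ov = 1.37 V, confirming saturation.

I_D = 0.564 mA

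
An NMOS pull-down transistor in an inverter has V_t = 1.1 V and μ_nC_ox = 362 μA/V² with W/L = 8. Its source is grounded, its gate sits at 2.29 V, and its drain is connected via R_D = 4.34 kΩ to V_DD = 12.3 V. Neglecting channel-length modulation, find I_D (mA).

I_D = 2.05 mA

V_GS = V_G = 2.29 V, so V_ov = 2.29 − 1.1 = 1.19 V.
k_n = μ_nC_ox · (W/L) = 2.896 mA/V².
Assume saturation: I_D = ½ k_n V_ov² = 0.5 × 2.896 × 1.19² = 2.05 mA, giving V_DS = V_DD − I_D R_D = 12.3 − 2.05 × 4.34 = 3.4 V.
V_DS = 3.4 V ≥ V_ov = 1.19 V, confirming saturation.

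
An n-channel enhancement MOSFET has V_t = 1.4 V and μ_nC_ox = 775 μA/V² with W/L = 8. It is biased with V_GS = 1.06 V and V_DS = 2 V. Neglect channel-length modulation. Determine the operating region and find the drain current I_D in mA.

V_GS = 1.06 V < V_t = 1.4 V, so the transistor is in cutoff.

Cutoff; I_D = 0 mA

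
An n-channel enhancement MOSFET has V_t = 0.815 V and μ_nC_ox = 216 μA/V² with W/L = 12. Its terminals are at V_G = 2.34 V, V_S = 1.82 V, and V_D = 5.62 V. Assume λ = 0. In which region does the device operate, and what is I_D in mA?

Cutoff; I_D = 0 mA

V_GS = V_G − V_S = 2.34 − 1.82 = 0.52 V; V_DS = V_D − V_S = 5.62 − 1.82 = 3.8 V.
V_GS = 0.52 V < V_t = 0.815 V, so the transistor is in cutoff.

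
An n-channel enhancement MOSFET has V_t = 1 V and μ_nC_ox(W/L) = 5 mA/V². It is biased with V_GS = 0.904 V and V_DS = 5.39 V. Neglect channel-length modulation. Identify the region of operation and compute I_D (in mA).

Cutoff; I_D = 0 mA

V_GS = 0.904 V < V_t = 1 V, so the transistor is in cutoff.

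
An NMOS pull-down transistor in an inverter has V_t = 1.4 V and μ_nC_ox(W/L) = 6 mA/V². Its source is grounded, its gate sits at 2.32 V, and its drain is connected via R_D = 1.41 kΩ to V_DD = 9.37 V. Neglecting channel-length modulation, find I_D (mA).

V_GS = V_G = 2.32 V, so V_ov = 2.32 − 1.4 = 0.92 V.
Assume saturation: I_D = ½ k_n V_ov² = 0.5 × 6 × 0.92² = 2.54 mA, giving V_DS = V_DD − I_D R_D = 9.37 − 2.54 × 1.41 = 5.79 V.
V_DS = 5.79 V ≥ V_ov = 0.92 V, confirming saturation.

I_D = 2.54 mA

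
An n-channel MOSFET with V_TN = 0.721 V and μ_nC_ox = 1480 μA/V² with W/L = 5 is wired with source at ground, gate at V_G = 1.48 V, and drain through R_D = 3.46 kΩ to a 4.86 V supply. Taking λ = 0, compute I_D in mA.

V_GS = V_G = 1.48 V, so V_ov = 1.48 − 0.721 = 0.759 V.
k_n = μ_nC_ox · (W/L) = 7.4 mA/V².
Assume saturation: I_D = ½ k_n V_ov² = 0.5 × 7.4 × 0.759² = 2.13 mA, giving V_DS = V_DD − I_D R_D = 4.86 − 2.13 × 3.46 = -2.51 V.
But -2.51 V < V_ov = 0.759 V, so the device is actually in triode.
In triode I_D = k_n[V_ov V_DS − ½ V_DS²] and I_D = (V_DD − V_DS)/R_D. Equating: 12.8 V_DS² − 20.43 V_DS + 4.86 = 0, giving V_DS = 0.291 V (the root below V_ov).
I_D = (4.86 − 0.291) / 3.46 = 1.32 mA.

I_D = 1.32 mA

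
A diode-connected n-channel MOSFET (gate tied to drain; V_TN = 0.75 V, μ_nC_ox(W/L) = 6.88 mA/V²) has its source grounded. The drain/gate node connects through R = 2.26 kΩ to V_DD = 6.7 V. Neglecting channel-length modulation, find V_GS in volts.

V_GS = 1.56 V

With gate tied to drain, V_GS = V_DS ≥ V_GS − V_TN, so the device is in saturation.
KCL at the drain: ½ k_n (V_GS − V_TN)² = (V_DD − V_GS)/R.
Let x = V_GS − 0.75. Then 7.77 x² + x − 5.95 = 0, giving x = 0.813 V (positive root), so V_GS = 1.56 V.
I_D = (V_DD − V_GS)/R = (6.7 − 1.56) / 2.26 = 2.27 mA.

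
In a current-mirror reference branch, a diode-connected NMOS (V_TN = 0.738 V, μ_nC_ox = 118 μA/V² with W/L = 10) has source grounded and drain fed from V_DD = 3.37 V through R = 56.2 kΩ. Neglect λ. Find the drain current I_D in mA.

I_D = 0.0421 mA

With gate tied to drain, V_GS = V_DS ≥ V_GS − V_TN, so the device is in saturation.
k_n = μ_nC_ox · (W/L) = 1.18 mA/V².
KCL at the drain: ½ k_n (V_GS − V_TN)² = (V_DD − V_GS)/R.
Let x = V_GS − 0.738. Then 33.2 x² + x − 2.632 = 0, giving x = 0.267 V (positive root), so V_GS = 1.01 V.
I_D = (V_DD − V_GS)/R = (3.37 − 1.01) / 56.2 = 0.0421 mA.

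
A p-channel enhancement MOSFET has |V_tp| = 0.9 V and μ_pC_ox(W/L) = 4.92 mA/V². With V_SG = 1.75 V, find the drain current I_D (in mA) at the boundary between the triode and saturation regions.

At the boundary V_SD = V_ov = V_SG − |V_tp| = 1.75 − 0.9 = 0.85 V.
I_D = ½ k_p V_ov² = 0.5 × 4.92 × 0.85² = 1.78 mA.

I_D = 1.78 mA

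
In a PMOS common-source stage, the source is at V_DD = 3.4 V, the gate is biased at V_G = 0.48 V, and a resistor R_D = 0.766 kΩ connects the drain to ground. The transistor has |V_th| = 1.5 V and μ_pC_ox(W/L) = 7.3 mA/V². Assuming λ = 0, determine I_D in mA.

I_D = 3.86 mA

V_SG = V_DD − V_G = 3.4 − 0.48 = 2.92 V, so V_ov = 2.92 − 1.5 = 1.42 V.
Assume saturation: I_D = ½ k_p V_ov² = 0.5 × 7.3 × 1.42² = 7.36 mA, giving V_SD = V_DD − I_D R_D = 3.4 − 7.36 × 0.766 = -2.24 V.
But -2.24 V < V_ov = 1.42 V, so the device is actually in triode.
In triode I_D = k_p[V_ov V_SD − ½ V_SD²] and I_D = (V_DD − V_SD)/R_D. Equating: 2.8 V_SD² − 8.94 V_SD + 3.4 = 0, giving V_SD = 0.441 V (the root below V_ov).
I_D = (3.4 − 0.441) / 0.766 = 3.86 mA.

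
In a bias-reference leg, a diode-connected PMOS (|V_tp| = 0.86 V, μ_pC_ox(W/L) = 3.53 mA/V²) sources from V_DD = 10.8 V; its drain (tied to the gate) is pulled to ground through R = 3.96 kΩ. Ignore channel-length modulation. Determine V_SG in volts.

With gate tied to drain, V_SG = V_SD ≥ V_SG − |V_tp|, so the device is in saturation.
KCL at the drain: ½ k_p (V_SG − |V_tp|)² = (V_DD − V_SG)/R.
Let x = V_SG − 0.86. Then 6.99 x² + x − 9.94 = 0, giving x = 1.12 V (positive root), so V_SG = 1.98 V.
I_D = (V_DD − V_SG)/R = (10.8 − 1.98) / 3.96 = 2.23 mA.

V_SG = 1.98 V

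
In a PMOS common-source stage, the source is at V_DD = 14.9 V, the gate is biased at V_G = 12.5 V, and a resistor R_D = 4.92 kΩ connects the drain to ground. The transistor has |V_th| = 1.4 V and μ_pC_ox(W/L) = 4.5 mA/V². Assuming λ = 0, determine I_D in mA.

I_D = 2.25 mA

V_SG = V_DD − V_G = 14.9 − 12.5 = 2.4 V, so V_ov = 2.4 − 1.4 = 1 V.
Assume saturation: I_D = ½ k_p V_ov² = 0.5 × 4.5 × 1² = 2.25 mA, giving V_SD = V_DD − I_D R_D = 14.9 − 2.25 × 4.92 = 3.83 V.
V_SD = 3.83 V ≥ V_ov = 1 V, confirming saturation.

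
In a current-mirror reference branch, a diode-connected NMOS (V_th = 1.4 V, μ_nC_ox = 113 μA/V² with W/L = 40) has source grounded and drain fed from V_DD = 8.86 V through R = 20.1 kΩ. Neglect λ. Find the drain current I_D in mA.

With gate tied to drain, V_GS = V_DS ≥ V_GS − V_th, so the device is in saturation.
k_n = μ_nC_ox · (W/L) = 4.52 mA/V².
KCL at the drain: ½ k_n (V_GS − V_th)² = (V_DD − V_GS)/R.
Let x = V_GS − 1.4. Then 45.4 x² + x − 7.46 = 0, giving x = 0.394 V (positive root), so V_GS = 1.79 V.
I_D = (V_DD − V_GS)/R = (8.86 − 1.79) / 20.1 = 0.352 mA.

I_D = 0.352 mA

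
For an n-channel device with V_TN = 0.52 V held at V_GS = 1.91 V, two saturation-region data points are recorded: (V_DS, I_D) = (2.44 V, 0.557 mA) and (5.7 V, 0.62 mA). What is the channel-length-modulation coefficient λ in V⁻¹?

With V_GS fixed, I_D ∝ (1 + λ V_DS) in saturation, so I_D2/I_D1 = (1 + λ V_DS2)/(1 + λ V_DS1).
0.62/0.557 = 1.113 = (1 + 5.7 λ)/(1 + 2.44 λ).
Solving: λ (I_D1 V_DS2 − I_D2 V_DS1) = I_D2 − I_D1, so λ = (0.62 − 0.557) / (0.557 × 5.7 − 0.62 × 2.44) = 0.063 / 1.66 = 0.0379 V⁻¹.

λ = 0.0379 V⁻¹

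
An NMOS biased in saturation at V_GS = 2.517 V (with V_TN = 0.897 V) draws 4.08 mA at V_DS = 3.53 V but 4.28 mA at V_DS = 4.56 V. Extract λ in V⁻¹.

With V_GS fixed, I_D ∝ (1 + λ V_DS) in saturation, so I_D2/I_D1 = (1 + λ V_DS2)/(1 + λ V_DS1).
4.28/4.08 = 1.049 = (1 + 4.56 λ)/(1 + 3.53 λ).
Solving: λ (I_D1 V_DS2 − I_D2 V_DS1) = I_D2 − I_D1, so λ = (4.28 − 4.08) / (4.08 × 4.56 − 4.28 × 3.53) = 0.2 / 3.5 = 0.0572 V⁻¹.

λ = 0.0572 V⁻¹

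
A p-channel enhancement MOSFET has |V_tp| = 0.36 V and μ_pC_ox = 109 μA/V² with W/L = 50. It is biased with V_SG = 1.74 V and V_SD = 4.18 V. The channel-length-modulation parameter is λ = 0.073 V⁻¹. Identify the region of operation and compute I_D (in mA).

Saturation; I_D = 6.77 mA

k_p = μ_pC_ox · (W/L) = 5.45 mA/V².
V_ov = V_SG − |V_tp| = 1.74 − 0.36 = 1.38 V.
Since V_SD = 4.18 V ≥ V_ov = 1.38 V, the device is in saturation.
I_D = ½ k_p V_ov² (1 + λ V_SD) = 0.5 × 5.45 × 1.38² × (1 + 0.073 × 4.18) = 6.77 mA.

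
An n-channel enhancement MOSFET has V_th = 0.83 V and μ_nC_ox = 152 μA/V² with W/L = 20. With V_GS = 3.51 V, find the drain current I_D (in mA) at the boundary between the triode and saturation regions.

At the boundary V_DS = V_ov = V_GS − V_th = 3.51 − 0.83 = 2.68 V.
k_n = μ_nC_ox · (W/L) = 3.04 mA/V².
I_D = ½ k_n V_ov² = 0.5 × 3.04 × 2.68² = 10.9 mA.

I_D = 10.9 mA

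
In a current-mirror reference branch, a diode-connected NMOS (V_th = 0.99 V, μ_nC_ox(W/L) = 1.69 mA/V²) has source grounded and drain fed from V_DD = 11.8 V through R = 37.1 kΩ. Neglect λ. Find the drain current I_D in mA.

With gate tied to drain, V_GS = V_DS ≥ V_GS − V_th, so the device is in saturation.
KCL at the drain: ½ k_n (V_GS − V_th)² = (V_DD − V_GS)/R.
Let x = V_GS − 0.99. Then 31.3 x² + x − 10.81 = 0, giving x = 0.571 V (positive root), so V_GS = 1.56 V.
I_D = (V_DD − V_GS)/R = (11.8 − 1.56) / 37.1 = 0.276 mA.

I_D = 0.276 mA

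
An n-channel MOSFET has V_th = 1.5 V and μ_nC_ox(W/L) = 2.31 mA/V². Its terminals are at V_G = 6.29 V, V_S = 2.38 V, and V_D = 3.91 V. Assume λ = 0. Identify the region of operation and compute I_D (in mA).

V_GS = V_G − V_S = 6.29 − 2.38 = 3.91 V; V_DS = V_D − V_S = 3.91 − 2.38 = 1.53 V.
V_ov = V_GS − V_th = 3.91 − 1.5 = 2.41 V.
Since V_DS = 1.53 V < V_ov = 2.41 V, the device is in the triode region.
I_D = k_n [V_ov · V_DS − ½ V_DS²] = 2.31 × [2.41 × 1.53 − 0.5 × 1.53²] = 5.81 mA.

Triode; I_D = 5.81 mA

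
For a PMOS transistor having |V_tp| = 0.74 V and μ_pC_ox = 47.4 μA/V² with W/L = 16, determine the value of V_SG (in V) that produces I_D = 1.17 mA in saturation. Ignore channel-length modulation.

k_p = μ_pC_ox · (W/L) = 0.7584 mA/V².
In saturation I_D = ½ k_p (V_SG − |V_tp|)², so V_SG − |V_tp| = √(2 I_D / k_p) = √(2 × 1.17 / 0.7584) = 1.76 V.
V_SG = 0.74 + 1.76 = 2.5 V.

V_SG = 2.50 V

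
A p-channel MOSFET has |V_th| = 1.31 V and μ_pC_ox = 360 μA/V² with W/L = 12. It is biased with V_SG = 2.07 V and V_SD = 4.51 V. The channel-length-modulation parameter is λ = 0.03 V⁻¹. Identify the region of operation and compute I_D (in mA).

Saturation; I_D = 1.42 mA

k_p = μ_pC_ox · (W/L) = 4.32 mA/V².
V_ov = V_SG − |V_th| = 2.07 − 1.31 = 0.76 V.
Since V_SD = 4.51 V ≥ V_ov = 0.76 V, the device is in saturation.
I_D = ½ k_p V_ov² (1 + λ V_SD) = 0.5 × 4.32 × 0.76² × (1 + 0.03 × 4.51) = 1.42 mA.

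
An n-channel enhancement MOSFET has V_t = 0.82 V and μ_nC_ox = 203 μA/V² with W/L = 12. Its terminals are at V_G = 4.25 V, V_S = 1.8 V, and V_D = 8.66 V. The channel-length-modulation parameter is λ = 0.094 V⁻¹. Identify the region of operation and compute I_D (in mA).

V_GS = V_G − V_S = 4.25 − 1.8 = 2.45 V; V_DS = V_D − V_S = 8.66 − 1.8 = 6.86 V.
k_n = μ_nC_ox · (W/L) = 2.436 mA/V².
V_ov = V_GS − V_t = 2.45 − 0.82 = 1.63 V.
Since V_DS = 6.86 V ≥ V_ov = 1.63 V, the device is in saturation.
I_D = ½ k_n V_ov² (1 + λ V_DS) = 0.5 × 2.436 × 1.63² × (1 + 0.094 × 6.86) = 5.32 mA.

Saturation; I_D = 5.32 mA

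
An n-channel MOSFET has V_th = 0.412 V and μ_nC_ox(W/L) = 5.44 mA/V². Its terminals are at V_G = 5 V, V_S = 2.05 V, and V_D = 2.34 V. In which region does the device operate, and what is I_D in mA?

V_GS = V_G − V_S = 5 − 2.05 = 2.95 V; V_DS = V_D − V_S = 2.34 − 2.05 = 0.29 V.
V_ov = V_GS − V_th = 2.95 − 0.412 = 2.54 V.
Since V_DS = 0.29 V < V_ov = 2.54 V, the device is in the triode region.
I_D = k_n [V_ov · V_DS − ½ V_DS²] = 5.44 × [2.54 × 0.29 − 0.5 × 0.29²] = 3.78 mA.

Triode; I_D = 3.78 mA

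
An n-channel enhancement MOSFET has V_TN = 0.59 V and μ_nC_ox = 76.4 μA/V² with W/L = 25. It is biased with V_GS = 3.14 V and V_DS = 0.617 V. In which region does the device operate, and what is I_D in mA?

Triode; I_D = 2.64 mA

k_n = μ_nC_ox · (W/L) = 1.91 mA/V².
V_ov = V_GS − V_TN = 3.14 − 0.59 = 2.55 V.
Since V_DS = 0.617 V < V_ov = 2.55 V, the device is in the triode region.
I_D = k_n [V_ov · V_DS − ½ V_DS²] = 1.91 × [2.55 × 0.617 − 0.5 × 0.617²] = 2.64 mA.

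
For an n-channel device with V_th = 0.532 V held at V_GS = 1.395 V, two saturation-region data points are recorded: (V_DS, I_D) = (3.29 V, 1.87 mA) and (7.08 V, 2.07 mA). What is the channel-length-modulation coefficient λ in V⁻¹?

λ = 0.0311 V⁻¹

With V_GS fixed, I_D ∝ (1 + λ V_DS) in saturation, so I_D2/I_D1 = (1 + λ V_DS2)/(1 + λ V_DS1).
2.07/1.87 = 1.107 = (1 + 7.08 λ)/(1 + 3.29 λ).
Solving: λ (I_D1 V_DS2 − I_D2 V_DS1) = I_D2 − I_D1, so λ = (2.07 − 1.87) / (1.87 × 7.08 − 2.07 × 3.29) = 0.2 / 6.43 = 0.0311 V⁻¹.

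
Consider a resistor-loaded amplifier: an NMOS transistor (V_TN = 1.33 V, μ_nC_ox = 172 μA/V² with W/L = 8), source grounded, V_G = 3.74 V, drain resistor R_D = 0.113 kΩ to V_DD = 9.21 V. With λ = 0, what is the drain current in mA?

I_D = 4.00 mA

V_GS = V_G = 3.74 V, so V_ov = 3.74 − 1.33 = 2.41 V.
k_n = μ_nC_ox · (W/L) = 1.376 mA/V².
Assume saturation: I_D = ½ k_n V_ov² = 0.5 × 1.376 × 2.41² = 4 mA, giving V_DS = V_DD − I_D R_D = 9.21 − 4 × 0.113 = 8.76 V.
V_DS = 8.76 V ≥ V_ov = 2.41 V, confirming saturation.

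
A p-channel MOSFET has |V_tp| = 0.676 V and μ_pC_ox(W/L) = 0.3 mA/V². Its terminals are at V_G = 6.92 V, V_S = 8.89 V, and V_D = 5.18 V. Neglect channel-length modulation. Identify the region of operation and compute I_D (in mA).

Saturation; I_D = 0.251 mA

V_SG = V_S − V_G = 8.89 − 6.92 = 1.97 V; V_SD = V_S − V_D = 8.89 − 5.18 = 3.71 V.
V_ov = V_SG − |V_tp| = 1.97 − 0.676 = 1.29 V.
Since V_SD = 3.71 V ≥ V_ov = 1.29 V, the device is in saturation.
I_D = ½ k_p V_ov² = 0.5 × 0.3 × 1.29² = 0.251 mA.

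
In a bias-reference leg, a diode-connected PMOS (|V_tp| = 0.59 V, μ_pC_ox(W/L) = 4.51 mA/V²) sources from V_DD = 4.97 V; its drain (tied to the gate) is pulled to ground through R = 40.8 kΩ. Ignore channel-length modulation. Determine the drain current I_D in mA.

With gate tied to drain, V_SG = V_SD ≥ V_SG − |V_tp|, so the device is in saturation.
KCL at the drain: ½ k_p (V_SG − |V_tp|)² = (V_DD − V_SG)/R.
Let x = V_SG − 0.59. Then 92 x² + x − 4.38 = 0, giving x = 0.213 V (positive root), so V_SG = 0.803 V.
I_D = (V_DD − V_SG)/R = (4.97 − 0.803) / 40.8 = 0.102 mA.

I_D = 0.102 mA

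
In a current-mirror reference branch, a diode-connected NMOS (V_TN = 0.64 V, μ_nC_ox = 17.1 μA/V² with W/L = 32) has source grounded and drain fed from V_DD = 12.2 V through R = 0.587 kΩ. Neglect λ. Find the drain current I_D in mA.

I_D = 9.60 mA

With gate tied to drain, V_GS = V_DS ≥ V_GS − V_TN, so the device is in saturation.
k_n = μ_nC_ox · (W/L) = 0.5472 mA/V².
KCL at the drain: ½ k_n (V_GS − V_TN)² = (V_DD − V_GS)/R.
Let x = V_GS − 0.64. Then 0.161 x² + x − 11.56 = 0, giving x = 5.92 V (positive root), so V_GS = 6.56 V.
I_D = (V_DD − V_GS)/R = (12.2 − 6.56) / 0.587 = 9.6 mA.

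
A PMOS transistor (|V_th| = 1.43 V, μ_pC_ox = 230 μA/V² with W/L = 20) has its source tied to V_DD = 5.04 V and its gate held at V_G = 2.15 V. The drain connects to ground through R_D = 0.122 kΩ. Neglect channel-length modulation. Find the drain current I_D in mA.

I_D = 4.90 mA

V_SG = V_DD − V_G = 5.04 − 2.15 = 2.89 V, so V_ov = 2.89 − 1.43 = 1.46 V.
k_p = μ_pC_ox · (W/L) = 4.6 mA/V².
Assume saturation: I_D = ½ k_p V_ov² = 0.5 × 4.6 × 1.46² = 4.9 mA, giving V_SD = V_DD − I_D R_D = 5.04 − 4.9 × 0.122 = 4.44 V.
V_SD = 4.44 V ≥ V_ov = 1.46 V, confirming saturation.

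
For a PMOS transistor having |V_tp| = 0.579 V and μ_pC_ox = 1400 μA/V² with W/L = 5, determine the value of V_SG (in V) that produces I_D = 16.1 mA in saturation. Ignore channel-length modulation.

k_p = μ_pC_ox · (W/L) = 7 mA/V².
In saturation I_D = ½ k_p (V_SG − |V_tp|)², so V_SG − |V_tp| = √(2 I_D / k_p) = √(2 × 16.1 / 7) = 2.14 V.
V_SG = 0.579 + 2.14 = 2.72 V.

V_SG = 2.72 V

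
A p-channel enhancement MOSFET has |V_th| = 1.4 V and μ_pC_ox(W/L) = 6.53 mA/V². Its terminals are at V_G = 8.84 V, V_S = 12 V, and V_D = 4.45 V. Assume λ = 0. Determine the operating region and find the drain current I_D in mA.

Saturation; I_D = 10.1 mA

V_SG = V_S − V_G = 12 − 8.84 = 3.16 V; V_SD = V_S − V_D = 12 − 4.45 = 7.55 V.
V_ov = V_SG − |V_th| = 3.16 − 1.4 = 1.76 V.
Since V_SD = 7.55 V ≥ V_ov = 1.76 V, the device is in saturation.
I_D = ½ k_p V_ov² = 0.5 × 6.53 × 1.76² = 10.1 mA.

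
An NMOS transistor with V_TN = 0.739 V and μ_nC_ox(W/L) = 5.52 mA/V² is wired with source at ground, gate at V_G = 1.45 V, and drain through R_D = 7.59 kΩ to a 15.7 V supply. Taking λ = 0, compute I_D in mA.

I_D = 1.40 mA

V_GS = V_G = 1.45 V, so V_ov = 1.45 − 0.739 = 0.711 V.
Assume saturation: I_D = ½ k_n V_ov² = 0.5 × 5.52 × 0.711² = 1.4 mA, giving V_DS = V_DD − I_D R_D = 15.7 − 1.4 × 7.59 = 5.11 V.
V_DS = 5.11 V ≥ V_ov = 0.711 V, confirming saturation.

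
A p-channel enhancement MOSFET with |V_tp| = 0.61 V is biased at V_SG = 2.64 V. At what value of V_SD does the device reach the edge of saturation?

The boundary between triode and saturation is V_SD = V_SG − |V_tp| = V_ov.
V_ov = 2.64 − 0.61 = 2.03 V.

V_SD,sat = 2.03 V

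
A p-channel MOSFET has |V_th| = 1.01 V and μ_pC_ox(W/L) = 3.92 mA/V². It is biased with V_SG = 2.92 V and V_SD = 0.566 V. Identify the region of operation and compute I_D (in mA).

Triode; I_D = 3.61 mA

V_ov = V_SG − |V_th| = 2.92 − 1.01 = 1.91 V.
Since V_SD = 0.566 V < V_ov = 1.91 V, the device is in the triode region.
I_D = k_p [V_ov · V_SD − ½ V_SD²] = 3.92 × [1.91 × 0.566 − 0.5 × 0.566²] = 3.61 mA.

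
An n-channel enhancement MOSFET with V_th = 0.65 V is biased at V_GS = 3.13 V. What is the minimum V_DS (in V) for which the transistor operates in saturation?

The boundary between triode and saturation is V_DS = V_GS − V_th = V_ov.
V_ov = 3.13 − 0.65 = 2.48 V.

V_DS,sat = 2.48 V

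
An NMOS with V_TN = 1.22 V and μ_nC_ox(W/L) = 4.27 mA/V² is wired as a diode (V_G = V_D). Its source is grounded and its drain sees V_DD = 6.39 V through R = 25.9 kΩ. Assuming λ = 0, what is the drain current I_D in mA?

With gate tied to drain, V_GS = V_DS ≥ V_GS − V_TN, so the device is in saturation.
KCL at the drain: ½ k_n (V_GS − V_TN)² = (V_DD − V_GS)/R.
Let x = V_GS − 1.22. Then 55.3 x² + x − 5.17 = 0, giving x = 0.297 V (positive root), so V_GS = 1.52 V.
I_D = (V_DD − V_GS)/R = (6.39 − 1.52) / 25.9 = 0.188 mA.

I_D = 0.188 mA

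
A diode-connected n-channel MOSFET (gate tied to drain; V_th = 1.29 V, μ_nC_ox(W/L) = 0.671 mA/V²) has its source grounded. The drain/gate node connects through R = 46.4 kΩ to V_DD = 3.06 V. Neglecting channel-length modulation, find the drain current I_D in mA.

With gate tied to drain, V_GS = V_DS ≥ V_GS − V_th, so the device is in saturation.
KCL at the drain: ½ k_n (V_GS − V_th)² = (V_DD − V_GS)/R.
Let x = V_GS − 1.29. Then 15.6 x² + x − 1.77 = 0, giving x = 0.307 V (positive root), so V_GS = 1.6 V.
I_D = (V_DD − V_GS)/R = (3.06 − 1.6) / 46.4 = 0.0315 mA.

I_D = 0.0315 mA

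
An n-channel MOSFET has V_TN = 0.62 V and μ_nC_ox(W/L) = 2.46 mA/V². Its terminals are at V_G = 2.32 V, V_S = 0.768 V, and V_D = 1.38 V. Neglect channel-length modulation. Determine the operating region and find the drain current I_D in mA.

Triode; I_D = 0.942 mA

V_GS = V_G − V_S = 2.32 − 0.768 = 1.55 V; V_DS = V_D − V_S = 1.38 − 0.768 = 0.612 V.
V_ov = V_GS − V_TN = 1.55 − 0.62 = 0.932 V.
Since V_DS = 0.612 V < V_ov = 0.932 V, the device is in the triode region.
I_D = k_n [V_ov · V_DS − ½ V_DS²] = 2.46 × [0.932 × 0.612 − 0.5 × 0.612²] = 0.942 mA.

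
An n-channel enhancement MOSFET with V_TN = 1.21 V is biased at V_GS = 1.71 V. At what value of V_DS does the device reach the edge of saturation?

V_DS,sat = 0.500 V

The boundary between triode and saturation is V_DS = V_GS − V_TN = V_ov.
V_ov = 1.71 − 1.21 = 0.5 V.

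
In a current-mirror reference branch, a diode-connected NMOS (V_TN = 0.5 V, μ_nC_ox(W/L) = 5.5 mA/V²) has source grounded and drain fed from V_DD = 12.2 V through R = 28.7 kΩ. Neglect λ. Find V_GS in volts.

V_GS = 0.879 V

With gate tied to drain, V_GS = V_DS ≥ V_GS − V_TN, so the device is in saturation.
KCL at the drain: ½ k_n (V_GS − V_TN)² = (V_DD − V_GS)/R.
Let x = V_GS − 0.5. Then 78.9 x² + x − 11.7 = 0, giving x = 0.379 V (positive root), so V_GS = 0.879 V.
I_D = (V_DD − V_GS)/R = (12.2 − 0.879) / 28.7 = 0.394 mA.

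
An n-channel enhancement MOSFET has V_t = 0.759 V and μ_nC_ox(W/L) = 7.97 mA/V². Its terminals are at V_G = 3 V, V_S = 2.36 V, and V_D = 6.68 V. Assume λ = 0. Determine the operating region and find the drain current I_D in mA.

Cutoff; I_D = 0 mA

V_GS = V_G − V_S = 3 − 2.36 = 0.64 V; V_DS = V_D − V_S = 6.68 − 2.36 = 4.32 V.
V_GS = 0.64 V < V_t = 0.759 V, so the transistor is in cutoff.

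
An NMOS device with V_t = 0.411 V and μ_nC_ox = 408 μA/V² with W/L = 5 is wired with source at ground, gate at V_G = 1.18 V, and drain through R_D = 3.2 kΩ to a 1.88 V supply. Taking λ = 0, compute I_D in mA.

I_D = 0.463 mA

V_GS = V_G = 1.18 V, so V_ov = 1.18 − 0.411 = 0.769 V.
k_n = μ_nC_ox · (W/L) = 2.04 mA/V².
Assume saturation: I_D = ½ k_n V_ov² = 0.5 × 2.04 × 0.769² = 0.603 mA, giving V_DS = V_DD − I_D R_D = 1.88 − 0.603 × 3.2 = -0.0502 V.
But -0.0502 V < V_ov = 0.769 V, so the device is actually in triode.
In triode I_D = k_n[V_ov V_DS − ½ V_DS²] and I_D = (V_DD − V_DS)/R_D. Equating: 3.26 V_DS² − 6.02 V_DS + 1.88 = 0, giving V_DS = 0.398 V (the root below V_ov).
I_D = (1.88 − 0.398) / 3.2 = 0.463 mA.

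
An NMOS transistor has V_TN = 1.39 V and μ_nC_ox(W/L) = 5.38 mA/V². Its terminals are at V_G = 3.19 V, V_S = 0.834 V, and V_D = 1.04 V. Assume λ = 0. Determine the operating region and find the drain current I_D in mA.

V_GS = V_G − V_S = 3.19 − 0.834 = 2.36 V; V_DS = V_D − V_S = 1.04 − 0.834 = 0.206 V.
V_ov = V_GS − V_TN = 2.36 − 1.39 = 0.966 V.
Since V_DS = 0.206 V < V_ov = 0.966 V, the device is in the triode region.
I_D = k_n [V_ov · V_DS − ½ V_DS²] = 5.38 × [0.966 × 0.206 − 0.5 × 0.206²] = 0.956 mA.

Triode; I_D = 0.956 mA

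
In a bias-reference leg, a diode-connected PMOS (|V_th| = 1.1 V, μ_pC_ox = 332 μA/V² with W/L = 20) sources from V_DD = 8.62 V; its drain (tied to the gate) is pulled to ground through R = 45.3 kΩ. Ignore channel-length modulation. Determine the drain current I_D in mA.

I_D = 0.161 mA

With gate tied to drain, V_SG = V_SD ≥ V_SG − |V_th|, so the device is in saturation.
k_p = μ_pC_ox · (W/L) = 6.64 mA/V².
KCL at the drain: ½ k_p (V_SG − |V_th|)² = (V_DD − V_SG)/R.
Let x = V_SG − 1.1. Then 150 x² + x − 7.52 = 0, giving x = 0.22 V (positive root), so V_SG = 1.32 V.
I_D = (V_DD − V_SG)/R = (8.62 − 1.32) / 45.3 = 0.161 mA.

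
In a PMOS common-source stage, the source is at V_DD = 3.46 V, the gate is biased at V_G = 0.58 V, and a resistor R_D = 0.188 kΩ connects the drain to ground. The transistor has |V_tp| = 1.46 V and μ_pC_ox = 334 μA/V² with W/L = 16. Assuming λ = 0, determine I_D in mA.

V_SG = V_DD − V_G = 3.46 − 0.58 = 2.88 V, so V_ov = 2.88 − 1.46 = 1.42 V.
k_p = μ_pC_ox · (W/L) = 5.344 mA/V².
Assume saturation: I_D = ½ k_p V_ov² = 0.5 × 5.344 × 1.42² = 5.39 mA, giving V_SD = V_DD − I_D R_D = 3.46 − 5.39 × 0.188 = 2.45 V.
V_SD = 2.45 V ≥ V_ov = 1.42 V, confirming saturation.

I_D = 5.39 mA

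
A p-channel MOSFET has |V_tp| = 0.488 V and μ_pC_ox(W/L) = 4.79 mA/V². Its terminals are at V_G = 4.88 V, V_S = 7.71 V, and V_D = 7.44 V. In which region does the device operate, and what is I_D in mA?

V_SG = V_S − V_G = 7.71 − 4.88 = 2.83 V; V_SD = V_S − V_D = 7.71 − 7.44 = 0.27 V.
V_ov = V_SG − |V_tp| = 2.83 − 0.488 = 2.34 V.
Since V_SD = 0.27 V < V_ov = 2.34 V, the device is in the triode region.
I_D = k_p [V_ov · V_SD − ½ V_SD²] = 4.79 × [2.34 × 0.27 − 0.5 × 0.27²] = 2.85 mA.

Triode; I_D = 2.85 mA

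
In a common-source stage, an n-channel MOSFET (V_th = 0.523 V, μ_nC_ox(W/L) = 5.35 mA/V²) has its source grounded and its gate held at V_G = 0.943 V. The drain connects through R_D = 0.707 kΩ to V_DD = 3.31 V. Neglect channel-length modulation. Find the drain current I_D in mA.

V_GS = V_G = 0.943 V, so V_ov = 0.943 − 0.523 = 0.42 V.
Assume saturation: I_D = ½ k_n V_ov² = 0.5 × 5.35 × 0.42² = 0.472 mA, giving V_DS = V_DD − I_D R_D = 3.31 − 0.472 × 0.707 = 2.98 V.
V_DS = 2.98 V ≥ V_ov = 0.42 V, confirming saturation.

I_D = 0.472 mA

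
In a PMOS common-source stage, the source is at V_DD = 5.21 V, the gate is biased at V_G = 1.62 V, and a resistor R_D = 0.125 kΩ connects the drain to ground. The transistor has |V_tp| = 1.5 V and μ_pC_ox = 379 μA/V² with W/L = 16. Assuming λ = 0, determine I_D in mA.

V_SG = V_DD − V_G = 5.21 − 1.62 = 3.59 V, so V_ov = 3.59 − 1.5 = 2.09 V.
k_p = μ_pC_ox · (W/L) = 6.064 mA/V².
Assume saturation: I_D = ½ k_p V_ov² = 0.5 × 6.064 × 2.09² = 13.2 mA, giving V_SD = V_DD − I_D R_D = 5.21 − 13.2 × 0.125 = 3.55 V.
V_SD = 3.55 V ≥ V_ov = 2.09 V, confirming saturation.

I_D = 13.2 mA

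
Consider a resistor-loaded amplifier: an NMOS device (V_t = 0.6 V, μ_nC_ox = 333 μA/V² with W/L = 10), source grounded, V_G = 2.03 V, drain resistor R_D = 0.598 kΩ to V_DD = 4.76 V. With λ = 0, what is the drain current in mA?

V_GS = V_G = 2.03 V, so V_ov = 2.03 − 0.6 = 1.43 V.
k_n = μ_nC_ox · (W/L) = 3.33 mA/V².
Assume saturation: I_D = ½ k_n V_ov² = 0.5 × 3.33 × 1.43² = 3.4 mA, giving V_DS = V_DD − I_D R_D = 4.76 − 3.4 × 0.598 = 2.72 V.
V_DS = 2.72 V ≥ V_ov = 1.43 V, confirming saturation.

I_D = 3.40 mA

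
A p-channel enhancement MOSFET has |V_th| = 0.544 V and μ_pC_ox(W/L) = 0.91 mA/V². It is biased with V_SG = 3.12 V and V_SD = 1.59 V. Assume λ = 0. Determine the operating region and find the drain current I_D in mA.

Triode; I_D = 2.58 mA

V_ov = V_SG − |V_th| = 3.12 − 0.544 = 2.58 V.
Since V_SD = 1.59 V < V_ov = 2.58 V, the device is in the triode region.
I_D = k_p [V_ov · V_SD − ½ V_SD²] = 0.91 × [2.58 × 1.59 − 0.5 × 1.59²] = 2.58 mA.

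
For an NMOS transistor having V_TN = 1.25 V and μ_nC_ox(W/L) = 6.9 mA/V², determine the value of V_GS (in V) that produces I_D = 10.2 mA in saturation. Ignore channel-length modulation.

V_GS = 2.97 V

In saturation I_D = ½ k_n (V_GS − V_TN)², so V_GS − V_TN = √(2 I_D / k_n) = √(2 × 10.2 / 6.9) = 1.72 V.
V_GS = 1.25 + 1.72 = 2.97 V.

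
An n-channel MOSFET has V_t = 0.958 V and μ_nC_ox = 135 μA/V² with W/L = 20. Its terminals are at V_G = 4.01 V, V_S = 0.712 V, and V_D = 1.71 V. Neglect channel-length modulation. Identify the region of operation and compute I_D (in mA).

Triode; I_D = 4.96 mA

V_GS = V_G − V_S = 4.01 − 0.712 = 3.3 V; V_DS = V_D − V_S = 1.71 − 0.712 = 0.998 V.
k_n = μ_nC_ox · (W/L) = 2.7 mA/V².
V_ov = V_GS − V_t = 3.3 − 0.958 = 2.34 V.
Since V_DS = 0.998 V < V_ov = 2.34 V, the device is in the triode region.
I_D = k_n [V_ov · V_DS − ½ V_DS²] = 2.7 × [2.34 × 0.998 − 0.5 × 0.998²] = 4.96 mA.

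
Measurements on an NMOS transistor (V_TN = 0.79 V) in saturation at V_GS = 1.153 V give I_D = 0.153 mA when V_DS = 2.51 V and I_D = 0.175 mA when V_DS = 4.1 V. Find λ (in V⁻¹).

λ = 0.117 V⁻¹

With V_GS fixed, I_D ∝ (1 + λ V_DS) in saturation, so I_D2/I_D1 = (1 + λ V_DS2)/(1 + λ V_DS1).
0.175/0.153 = 1.144 = (1 + 4.1 λ)/(1 + 2.51 λ).
Solving: λ (I_D1 V_DS2 − I_D2 V_DS1) = I_D2 − I_D1, so λ = (0.175 − 0.153) / (0.153 × 4.1 − 0.175 × 2.51) = 0.022 / 0.188 = 0.117 V⁻¹.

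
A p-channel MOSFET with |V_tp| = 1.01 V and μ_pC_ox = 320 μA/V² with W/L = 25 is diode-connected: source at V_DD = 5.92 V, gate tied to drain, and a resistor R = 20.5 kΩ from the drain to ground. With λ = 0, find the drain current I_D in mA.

With gate tied to drain, V_SG = V_SD ≥ V_SG − |V_tp|, so the device is in saturation.
k_p = μ_pC_ox · (W/L) = 8 mA/V².
KCL at the drain: ½ k_p (V_SG − |V_tp|)² = (V_DD − V_SG)/R.
Let x = V_SG − 1.01. Then 82 x² + x − 4.91 = 0, giving x = 0.239 V (positive root), so V_SG = 1.25 V.
I_D = (V_DD − V_SG)/R = (5.92 − 1.25) / 20.5 = 0.228 mA.

I_D = 0.228 mA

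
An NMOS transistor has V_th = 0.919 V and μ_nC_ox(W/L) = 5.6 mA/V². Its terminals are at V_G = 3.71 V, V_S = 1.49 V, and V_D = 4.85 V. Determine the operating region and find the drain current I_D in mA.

V_GS = V_G − V_S = 3.71 − 1.49 = 2.22 V; V_DS = V_D − V_S = 4.85 − 1.49 = 3.36 V.
V_ov = V_GS − V_th = 2.22 − 0.919 = 1.3 V.
Since V_DS = 3.36 V ≥ V_ov = 1.3 V, the device is in saturation.
I_D = ½ k_n V_ov² = 0.5 × 5.6 × 1.3² = 4.74 mA.

Saturation; I_D = 4.74 mA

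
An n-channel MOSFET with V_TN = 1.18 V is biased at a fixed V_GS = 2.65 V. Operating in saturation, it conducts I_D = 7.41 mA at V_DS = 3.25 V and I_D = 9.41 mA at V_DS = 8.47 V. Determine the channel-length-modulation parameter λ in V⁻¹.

With V_GS fixed, I_D ∝ (1 + λ V_DS) in saturation, so I_D2/I_D1 = (1 + λ V_DS2)/(1 + λ V_DS1).
9.41/7.41 = 1.27 = (1 + 8.47 λ)/(1 + 3.25 λ).
Solving: λ (I_D1 V_DS2 − I_D2 V_DS1) = I_D2 − I_D1, so λ = (9.41 − 7.41) / (7.41 × 8.47 − 9.41 × 3.25) = 2 / 32.2 = 0.0622 V⁻¹.

λ = 0.0622 V⁻¹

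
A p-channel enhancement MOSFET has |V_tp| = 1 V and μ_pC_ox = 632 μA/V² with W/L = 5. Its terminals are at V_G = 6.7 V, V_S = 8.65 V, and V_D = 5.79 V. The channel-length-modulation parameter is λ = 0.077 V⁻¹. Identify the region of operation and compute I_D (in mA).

Saturation; I_D = 1.74 mA

V_SG = V_S − V_G = 8.65 − 6.7 = 1.95 V; V_SD = V_S − V_D = 8.65 − 5.79 = 2.86 V.
k_p = μ_pC_ox · (W/L) = 3.16 mA/V².
V_ov = V_SG − |V_tp| = 1.95 − 1 = 0.95 V.
Since V_SD = 2.86 V ≥ V_ov = 0.95 V, the device is in saturation.
I_D = ½ k_p V_ov² (1 + λ V_SD) = 0.5 × 3.16 × 0.95² × (1 + 0.077 × 2.86) = 1.74 mA.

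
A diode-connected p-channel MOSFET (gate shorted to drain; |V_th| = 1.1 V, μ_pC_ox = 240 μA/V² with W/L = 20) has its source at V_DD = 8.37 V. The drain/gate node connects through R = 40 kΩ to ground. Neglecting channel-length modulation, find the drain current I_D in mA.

With gate tied to drain, V_SG = V_SD ≥ V_SG − |V_th|, so the device is in saturation.
k_p = μ_pC_ox · (W/L) = 4.8 mA/V².
KCL at the drain: ½ k_p (V_SG − |V_th|)² = (V_DD − V_SG)/R.
Let x = V_SG − 1.1. Then 96 x² + x − 7.27 = 0, giving x = 0.27 V (positive root), so V_SG = 1.37 V.
I_D = (V_DD − V_SG)/R = (8.37 − 1.37) / 40 = 0.175 mA.

I_D = 0.175 mA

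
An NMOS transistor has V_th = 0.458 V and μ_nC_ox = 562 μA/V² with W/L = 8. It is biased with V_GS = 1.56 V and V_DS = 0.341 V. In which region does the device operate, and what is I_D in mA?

Triode; I_D = 1.43 mA

k_n = μ_nC_ox · (W/L) = 4.496 mA/V².
V_ov = V_GS − V_th = 1.56 − 0.458 = 1.1 V.
Since V_DS = 0.341 V < V_ov = 1.1 V, the device is in the triode region.
I_D = k_n [V_ov · V_DS − ½ V_DS²] = 4.496 × [1.1 × 0.341 − 0.5 × 0.341²] = 1.43 mA.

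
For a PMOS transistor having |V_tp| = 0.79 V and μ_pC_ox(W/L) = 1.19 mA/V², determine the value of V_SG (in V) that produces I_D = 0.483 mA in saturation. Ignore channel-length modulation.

In saturation I_D = ½ k_p (V_SG − |V_tp|)², so V_SG − |V_tp| = √(2 I_D / k_p) = √(2 × 0.483 / 1.19) = 0.901 V.
V_SG = 0.79 + 0.901 = 1.69 V.

V_SG = 1.69 V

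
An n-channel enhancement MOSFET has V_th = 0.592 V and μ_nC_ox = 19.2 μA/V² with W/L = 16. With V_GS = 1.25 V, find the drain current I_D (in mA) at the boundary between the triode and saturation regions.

I_D = 0.0665 mA

At the boundary V_DS = V_ov = V_GS − V_th = 1.25 − 0.592 = 0.658 V.
k_n = μ_nC_ox · (W/L) = 0.3072 mA/V².
I_D = ½ k_n V_ov² = 0.5 × 0.3072 × 0.658² = 0.0665 mA.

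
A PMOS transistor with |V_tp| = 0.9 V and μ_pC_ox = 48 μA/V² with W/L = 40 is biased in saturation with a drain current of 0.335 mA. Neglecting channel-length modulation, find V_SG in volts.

k_p = μ_pC_ox · (W/L) = 1.92 mA/V².
In saturation I_D = ½ k_p (V_SG − |V_tp|)², so V_SG − |V_tp| = √(2 I_D / k_p) = √(2 × 0.335 / 1.92) = 0.591 V.
V_SG = 0.9 + 0.591 = 1.49 V.

V_SG = 1.49 V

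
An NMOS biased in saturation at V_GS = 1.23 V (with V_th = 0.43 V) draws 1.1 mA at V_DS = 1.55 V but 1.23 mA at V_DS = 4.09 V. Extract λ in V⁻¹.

λ = 0.0501 V⁻¹

With V_GS fixed, I_D ∝ (1 + λ V_DS) in saturation, so I_D2/I_D1 = (1 + λ V_DS2)/(1 + λ V_DS1).
1.23/1.1 = 1.118 = (1 + 4.09 λ)/(1 + 1.55 λ).
Solving: λ (I_D1 V_DS2 − I_D2 V_DS1) = I_D2 − I_D1, so λ = (1.23 − 1.1) / (1.1 × 4.09 − 1.23 × 1.55) = 0.13 / 2.59 = 0.0501 V⁻¹.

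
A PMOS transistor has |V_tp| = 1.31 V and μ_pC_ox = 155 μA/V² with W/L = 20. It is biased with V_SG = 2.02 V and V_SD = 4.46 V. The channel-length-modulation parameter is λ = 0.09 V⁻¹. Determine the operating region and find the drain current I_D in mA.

Saturation; I_D = 1.09 mA

k_p = μ_pC_ox · (W/L) = 3.1 mA/V².
V_ov = V_SG − |V_tp| = 2.02 − 1.31 = 0.71 V.
Since V_SD = 4.46 V ≥ V_ov = 0.71 V, the device is in saturation.
I_D = ½ k_p V_ov² (1 + λ V_SD) = 0.5 × 3.1 × 0.71² × (1 + 0.09 × 4.46) = 1.09 mA.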